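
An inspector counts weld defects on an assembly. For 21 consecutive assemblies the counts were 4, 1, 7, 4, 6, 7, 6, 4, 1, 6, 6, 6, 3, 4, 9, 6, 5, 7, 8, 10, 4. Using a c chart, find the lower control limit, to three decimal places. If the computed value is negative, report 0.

0.000

c̄ = (4 + 1 + 7 + 4 + 6 + 7 + 6 + 4 + 1 + 6 + 6 + 6 + 3 + 4 + 9 + 6 + 5 + 7 + 8 + 10 + 4) / 21 = 114 / 21 = 5.4286
LCL = c̄ − 3√c̄ = 5.4286 − 3 × 2.3299 = -1.5612 → 0 (cannot be negative)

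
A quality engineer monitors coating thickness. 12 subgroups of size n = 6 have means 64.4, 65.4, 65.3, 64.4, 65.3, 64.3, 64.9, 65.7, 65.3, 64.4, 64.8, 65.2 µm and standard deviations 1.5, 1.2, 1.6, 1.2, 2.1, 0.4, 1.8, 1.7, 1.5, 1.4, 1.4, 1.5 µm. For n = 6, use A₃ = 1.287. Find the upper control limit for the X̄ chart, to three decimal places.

66.805

X̄̄ = (64.4 + 65.4 + 65.3 + 64.4 + 65.3 + 64.3 + 64.9 + 65.7 + 65.3 + 64.4 + 64.8 + 65.2) / 12 = 64.9500
s̄ = (1.5 + 1.2 + 1.6 + 1.2 + 2.1 + 0.4 + 1.8 + 1.7 + 1.5 + 1.4 + 1.4 + 1.5) / 12 = 1.4417
UCL = X̄̄ + A₃·s̄ = 64.9500 + 1.287 × 1.4417 = 66.8054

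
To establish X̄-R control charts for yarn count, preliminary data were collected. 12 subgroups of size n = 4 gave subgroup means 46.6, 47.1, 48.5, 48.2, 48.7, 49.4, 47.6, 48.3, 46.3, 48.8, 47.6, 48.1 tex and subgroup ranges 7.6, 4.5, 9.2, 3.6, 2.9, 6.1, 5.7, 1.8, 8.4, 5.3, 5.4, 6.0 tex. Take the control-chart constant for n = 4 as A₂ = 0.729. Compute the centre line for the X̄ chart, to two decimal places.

47.93

X̄̄ = (46.6 + 47.1 + 48.5 + 48.2 + 48.7 + 49.4 + 47.6 + 48.3 + 46.3 + 48.8 + 47.6 + 48.1) / 12 = 575.2000 / 12 = 47.9333
CL = X̄̄ = 47.9333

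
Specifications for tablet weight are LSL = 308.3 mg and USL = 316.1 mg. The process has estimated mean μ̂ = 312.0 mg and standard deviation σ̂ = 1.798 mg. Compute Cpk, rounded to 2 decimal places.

Cpu = (USL − μ̂) / (3σ̂) = (316.1 − 312.0) / (3 × 1.798) = 0.7601; Cpl = (μ̂ − LSL) / (3σ̂) = (312.0 − 308.3) / (3 × 1.798) = 0.6859; Cpk = min(Cpu, Cpl) = 0.6859

0.69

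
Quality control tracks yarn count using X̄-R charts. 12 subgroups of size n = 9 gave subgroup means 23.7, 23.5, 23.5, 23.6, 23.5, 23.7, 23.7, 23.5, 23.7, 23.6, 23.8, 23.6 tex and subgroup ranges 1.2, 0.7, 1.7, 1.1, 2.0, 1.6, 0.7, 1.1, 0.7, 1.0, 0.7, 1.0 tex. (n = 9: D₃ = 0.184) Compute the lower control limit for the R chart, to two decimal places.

R̄ = (1.2 + 0.7 + 1.7 + 1.1 + 2.0 + 1.6 + 0.7 + 1.1 + 0.7 + 1.0 + 0.7 + 1.0) / 12 = 13.5000 / 12 = 1.1250
LCL_R = D₃·R̄ = 0.184 × 1.1250 = 0.2070

0.21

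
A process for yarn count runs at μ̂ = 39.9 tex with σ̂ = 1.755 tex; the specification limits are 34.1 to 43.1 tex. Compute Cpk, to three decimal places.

Cpu = (USL − μ̂) / (3σ̂) = (43.1 − 39.9) / (3 × 1.755) = 0.6078; Cpl = (μ̂ − LSL) / (3σ̂) = (39.9 − 34.1) / (3 × 1.755) = 1.1016; Cpk = min(Cpu, Cpl) = 0.6078

0.608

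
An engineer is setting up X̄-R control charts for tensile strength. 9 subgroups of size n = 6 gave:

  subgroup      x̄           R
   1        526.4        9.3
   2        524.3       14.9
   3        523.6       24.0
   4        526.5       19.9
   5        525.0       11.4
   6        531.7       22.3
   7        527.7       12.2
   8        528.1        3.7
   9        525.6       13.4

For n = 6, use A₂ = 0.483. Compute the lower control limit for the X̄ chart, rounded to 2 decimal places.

X̄̄ = (526.4 + 524.3 + 523.6 + 526.5 + 525.0 + 531.7 + 527.7 + 528.1 + 525.6) / 9 = 4738.9000 / 9 = 526.5444
R̄ = (9.3 + 14.9 + 24.0 + 19.9 + 11.4 + 22.3 + 12.2 + 3.7 + 13.4) / 9 = 131.1000 / 9 = 14.5667
LCL = X̄̄ − A₂·R̄ = 526.5444 − 0.483 × 14.5667 = 519.5087

519.51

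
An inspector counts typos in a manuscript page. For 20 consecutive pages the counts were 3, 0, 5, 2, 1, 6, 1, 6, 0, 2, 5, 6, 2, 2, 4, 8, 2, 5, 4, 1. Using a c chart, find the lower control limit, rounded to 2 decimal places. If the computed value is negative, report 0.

0.00

c̄ = (3 + 0 + 5 + 2 + 1 + 6 + 1 + 6 + 0 + 2 + 5 + 6 + 2 + 2 + 4 + 8 + 2 + 5 + 4 + 1) / 20 = 65 / 20 = 3.2500
LCL = c̄ − 3√c̄ = 3.2500 − 3 × 1.8028 = -2.1583 → 0 (cannot be negative)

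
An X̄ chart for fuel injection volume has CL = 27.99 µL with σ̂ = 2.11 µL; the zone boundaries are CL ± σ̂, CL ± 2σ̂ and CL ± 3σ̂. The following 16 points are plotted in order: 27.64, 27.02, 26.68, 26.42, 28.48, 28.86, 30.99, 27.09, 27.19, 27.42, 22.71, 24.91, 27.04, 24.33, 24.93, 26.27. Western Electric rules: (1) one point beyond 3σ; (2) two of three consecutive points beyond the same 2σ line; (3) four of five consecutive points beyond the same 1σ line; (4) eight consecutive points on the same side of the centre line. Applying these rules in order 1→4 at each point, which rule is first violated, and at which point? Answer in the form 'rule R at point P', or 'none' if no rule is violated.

rule 3 at point 15

Zone of each point (C = within 1σ̂, B = 1σ̂–2σ̂, A = 2σ̂–3σ̂, * = beyond 3σ̂; sign = side of CL): 1:-C, 2:-C, 3:-C, 4:-C, 5:+C, 6:+C, 7:+B, 8:-C, 9:-C, 10:-C, 11:-A, 12:-B, 13:-C, 14:-B, 15:-B, 16:-C
Rule 3 (four of five consecutive points beyond the same 1σ limit) is satisfied at point 15.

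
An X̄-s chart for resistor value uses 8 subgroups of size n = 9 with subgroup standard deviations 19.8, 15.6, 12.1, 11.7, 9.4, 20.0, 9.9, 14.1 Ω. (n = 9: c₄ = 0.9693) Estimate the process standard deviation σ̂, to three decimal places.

14.521

s̄ = (19.8 + 15.6 + 12.1 + 11.7 + 9.4 + 20.0 + 9.9 + 14.1) / 8 = 14.0750
σ̂ = s̄ / c₄ = 14.0750 / 0.9693 = 14.5208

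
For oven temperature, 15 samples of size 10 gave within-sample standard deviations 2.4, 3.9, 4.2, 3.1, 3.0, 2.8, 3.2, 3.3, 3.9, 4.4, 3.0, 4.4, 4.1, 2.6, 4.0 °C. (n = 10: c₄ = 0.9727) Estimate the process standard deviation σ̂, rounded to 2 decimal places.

s̄ = (2.4 + 3.9 + 4.2 + 3.1 + 3.0 + 2.8 + 3.2 + 3.3 + 3.9 + 4.4 + 3.0 + 4.4 + 4.1 + 2.6 + 4.0) / 15 = 3.4867
σ̂ = s̄ / c₄ = 3.4867 / 0.9727 = 3.5845

3.58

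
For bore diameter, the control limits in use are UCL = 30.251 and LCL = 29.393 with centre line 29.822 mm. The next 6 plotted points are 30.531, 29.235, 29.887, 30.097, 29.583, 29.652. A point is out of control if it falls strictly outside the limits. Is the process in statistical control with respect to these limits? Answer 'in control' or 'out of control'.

Compare each point to [29.393, 30.251]: sample 1 = 30.531 > UCL; sample 2 = 29.235 < LCL.

out of control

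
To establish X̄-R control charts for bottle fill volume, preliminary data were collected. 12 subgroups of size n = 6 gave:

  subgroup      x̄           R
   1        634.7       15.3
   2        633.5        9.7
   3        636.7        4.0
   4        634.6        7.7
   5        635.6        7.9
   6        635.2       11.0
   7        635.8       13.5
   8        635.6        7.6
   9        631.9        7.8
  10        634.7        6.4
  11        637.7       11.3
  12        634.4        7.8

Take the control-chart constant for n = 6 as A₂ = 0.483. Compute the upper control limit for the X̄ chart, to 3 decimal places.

X̄̄ = (634.7 + 633.5 + 636.7 + 634.6 + 635.6 + 635.2 + 635.8 + 635.6 + 631.9 + 634.7 + 637.7 + 634.4) / 12 = 7620.4000 / 12 = 635.0333
R̄ = (15.3 + 9.7 + 4.0 + 7.7 + 7.9 + 11.0 + 13.5 + 7.6 + 7.8 + 6.4 + 11.3 + 7.8) / 12 = 110.0000 / 12 = 9.1667
UCL = X̄̄ + A₂·R̄ = 635.0333 + 0.483 × 9.1667 = 639.4608

639.461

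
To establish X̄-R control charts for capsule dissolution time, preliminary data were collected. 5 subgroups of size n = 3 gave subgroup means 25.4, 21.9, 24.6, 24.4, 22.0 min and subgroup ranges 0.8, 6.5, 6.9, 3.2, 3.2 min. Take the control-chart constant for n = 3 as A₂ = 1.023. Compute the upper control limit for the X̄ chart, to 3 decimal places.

27.875

X̄̄ = (25.4 + 21.9 + 24.6 + 24.4 + 22.0) / 5 = 118.3000 / 5 = 23.6600
R̄ = (0.8 + 6.5 + 6.9 + 3.2 + 3.2) / 5 = 20.6000 / 5 = 4.1200
UCL = X̄̄ + A₂·R̄ = 23.6600 + 1.023 × 4.1200 = 27.8748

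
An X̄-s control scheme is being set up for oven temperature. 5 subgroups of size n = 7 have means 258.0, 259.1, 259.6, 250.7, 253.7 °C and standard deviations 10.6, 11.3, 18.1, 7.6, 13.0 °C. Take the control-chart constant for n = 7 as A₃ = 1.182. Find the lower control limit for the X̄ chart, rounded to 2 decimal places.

X̄̄ = (258.0 + 259.1 + 259.6 + 250.7 + 253.7) / 5 = 256.2200
s̄ = (10.6 + 11.3 + 18.1 + 7.6 + 13.0) / 5 = 12.1200
LCL = X̄̄ − A₃·s̄ = 256.2200 − 1.182 × 12.1200 = 241.8942

241.89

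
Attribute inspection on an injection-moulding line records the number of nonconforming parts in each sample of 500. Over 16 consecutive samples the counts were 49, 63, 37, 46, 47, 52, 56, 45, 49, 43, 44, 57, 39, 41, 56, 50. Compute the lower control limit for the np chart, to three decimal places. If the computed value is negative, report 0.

28.544

p̄ = Σdᵢ / (k·n) = 774 / (16 × 500) = 0.09675
LCL = np̄ − 3·√(np̄(1−p̄)) = 48.3750 − 3 × 6.6102 = 28.5444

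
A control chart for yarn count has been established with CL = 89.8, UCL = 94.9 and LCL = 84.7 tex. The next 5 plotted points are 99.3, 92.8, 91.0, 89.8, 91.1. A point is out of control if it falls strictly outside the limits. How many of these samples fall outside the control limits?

Compare each point to [84.7, 94.9]: sample 1 = 99.3 > UCL.

1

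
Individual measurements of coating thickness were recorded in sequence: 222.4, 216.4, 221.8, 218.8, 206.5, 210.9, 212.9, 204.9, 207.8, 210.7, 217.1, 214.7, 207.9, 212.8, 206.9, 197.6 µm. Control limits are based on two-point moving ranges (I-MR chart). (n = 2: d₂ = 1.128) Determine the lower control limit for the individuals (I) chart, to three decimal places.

197.236

X̄ = (222.4 + 216.4 + 221.8 + 218.8 + 206.5 + 210.9 + 212.9 + 204.9 + 207.8 + 210.7 + 217.1 + 214.7 + 207.9 + 212.8 + 206.9 + 197.6) / 16 = 211.8812
Moving ranges: 6.0, 5.4, 3.0, 12.3, 4.4, 2.0, 8.0, 2.9, 2.9, 6.4, 2.4, 6.8, 4.9, 5.9, 9.3; M̄R̄ = 82.6000 / 15 = 5.5067
LCL = X̄ − 3·M̄R̄/d₂ = 211.8812 − 3 × 5.5067 / 1.128 = 197.2359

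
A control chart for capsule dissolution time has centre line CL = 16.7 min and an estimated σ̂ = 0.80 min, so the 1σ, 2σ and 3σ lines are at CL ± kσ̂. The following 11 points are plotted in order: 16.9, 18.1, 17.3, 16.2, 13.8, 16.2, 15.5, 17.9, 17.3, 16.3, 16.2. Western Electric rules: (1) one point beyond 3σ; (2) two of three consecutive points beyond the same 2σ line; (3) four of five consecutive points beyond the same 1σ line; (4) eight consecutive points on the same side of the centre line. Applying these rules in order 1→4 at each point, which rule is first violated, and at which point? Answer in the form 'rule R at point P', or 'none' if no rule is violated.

rule 1 at point 5

Zone of each point (C = within 1σ̂, B = 1σ̂–2σ̂, A = 2σ̂–3σ̂, * = beyond 3σ̂; sign = side of CL): 1:+C, 2:+B, 3:+C, 4:-C, 5:-*, 6:-C, 7:-B, 8:+B, 9:+C, 10:-C, 11:-C
Rule 1 (one point beyond the 3σ limits) is satisfied at point 5.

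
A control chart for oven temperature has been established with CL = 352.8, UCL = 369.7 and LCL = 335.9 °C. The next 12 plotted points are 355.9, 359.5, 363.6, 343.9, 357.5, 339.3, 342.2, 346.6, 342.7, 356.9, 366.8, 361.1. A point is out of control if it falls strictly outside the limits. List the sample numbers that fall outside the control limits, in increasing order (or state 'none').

All 12 points lie within [335.9, 369.7].

none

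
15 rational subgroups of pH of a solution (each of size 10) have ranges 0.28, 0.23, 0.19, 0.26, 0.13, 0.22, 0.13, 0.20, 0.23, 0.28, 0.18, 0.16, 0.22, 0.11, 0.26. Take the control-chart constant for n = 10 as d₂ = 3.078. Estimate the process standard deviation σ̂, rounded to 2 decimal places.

R̄ = (0.28 + 0.23 + 0.19 + 0.26 + 0.13 + 0.22 + 0.13 + 0.20 + 0.23 + 0.28 + 0.18 + 0.16 + 0.22 + 0.11 + 0.26) / 15 = 0.2053
σ̂ = R̄ / d₂ = 0.2053 / 3.078 = 0.0667

0.07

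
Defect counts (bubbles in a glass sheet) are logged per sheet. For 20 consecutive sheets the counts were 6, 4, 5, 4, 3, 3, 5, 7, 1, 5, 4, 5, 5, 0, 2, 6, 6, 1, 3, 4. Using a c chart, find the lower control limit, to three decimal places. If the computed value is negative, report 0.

0.000

c̄ = (6 + 4 + 5 + 4 + 3 + 3 + 5 + 7 + 1 + 5 + 4 + 5 + 5 + 0 + 2 + 6 + 6 + 1 + 3 + 4) / 20 = 79 / 20 = 3.9500
LCL = c̄ − 3√c̄ = 3.9500 − 3 × 1.9875 = -2.0124 → 0 (cannot be negative)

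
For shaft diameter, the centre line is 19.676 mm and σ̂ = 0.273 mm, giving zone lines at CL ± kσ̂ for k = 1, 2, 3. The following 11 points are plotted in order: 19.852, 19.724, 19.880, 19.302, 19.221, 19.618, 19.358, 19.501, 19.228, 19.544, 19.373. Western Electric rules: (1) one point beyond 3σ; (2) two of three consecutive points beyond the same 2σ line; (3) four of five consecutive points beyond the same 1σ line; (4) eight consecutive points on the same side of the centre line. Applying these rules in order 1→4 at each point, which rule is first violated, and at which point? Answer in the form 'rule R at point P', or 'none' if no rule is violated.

Zone of each point (C = within 1σ̂, B = 1σ̂–2σ̂, A = 2σ̂–3σ̂, * = beyond 3σ̂; sign = side of CL): 1:+C, 2:+C, 3:+C, 4:-B, 5:-B, 6:-C, 7:-B, 8:-C, 9:-B, 10:-C, 11:-B
Rule 4 (eight consecutive points on the same side of the centre line) is satisfied at point 11.

rule 4 at point 11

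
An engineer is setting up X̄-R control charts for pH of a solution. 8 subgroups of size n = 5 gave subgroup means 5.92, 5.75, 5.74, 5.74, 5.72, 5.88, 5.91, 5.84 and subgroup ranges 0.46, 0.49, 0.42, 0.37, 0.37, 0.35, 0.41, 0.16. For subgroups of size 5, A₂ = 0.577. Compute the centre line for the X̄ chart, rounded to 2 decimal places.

X̄̄ = (5.92 + 5.75 + 5.74 + 5.74 + 5.72 + 5.88 + 5.91 + 5.84) / 8 = 46.5000 / 8 = 5.8125
CL = X̄̄ = 5.8125

5.81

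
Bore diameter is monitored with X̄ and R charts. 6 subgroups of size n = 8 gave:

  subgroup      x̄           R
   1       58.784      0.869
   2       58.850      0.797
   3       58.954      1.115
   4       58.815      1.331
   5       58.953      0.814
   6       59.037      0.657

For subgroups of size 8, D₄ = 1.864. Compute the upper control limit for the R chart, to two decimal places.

1.73

R̄ = (0.869 + 0.797 + 1.115 + 1.331 + 0.814 + 0.657) / 6 = 5.5830 / 6 = 0.9305
UCL_R = D₄·R̄ = 1.864 × 0.9305 = 1.7345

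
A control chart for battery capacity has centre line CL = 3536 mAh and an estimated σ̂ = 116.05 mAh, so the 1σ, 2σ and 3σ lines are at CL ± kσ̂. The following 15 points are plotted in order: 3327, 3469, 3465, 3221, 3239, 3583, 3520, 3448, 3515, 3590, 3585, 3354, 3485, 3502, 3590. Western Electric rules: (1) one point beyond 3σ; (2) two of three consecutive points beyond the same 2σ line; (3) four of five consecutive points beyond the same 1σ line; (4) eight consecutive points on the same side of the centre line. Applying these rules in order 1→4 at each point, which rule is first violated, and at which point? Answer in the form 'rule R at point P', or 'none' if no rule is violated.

rule 2 at point 5

Zone of each point (C = within 1σ̂, B = 1σ̂–2σ̂, A = 2σ̂–3σ̂, * = beyond 3σ̂; sign = side of CL): 1:-B, 2:-C, 3:-C, 4:-A, 5:-A, 6:+C, 7:-C, 8:-C, 9:-C, 10:+C, 11:+C, 12:-B, 13:-C, 14:-C, 15:+C
Rule 2 (two of three consecutive points beyond the same 2σ limit) is satisfied at point 5.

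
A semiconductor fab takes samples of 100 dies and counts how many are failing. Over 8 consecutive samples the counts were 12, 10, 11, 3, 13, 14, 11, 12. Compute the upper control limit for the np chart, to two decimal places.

p̄ = Σdᵢ / (k·n) = 86 / (8 × 100) = 0.10750
UCL = np̄ + 3·√(np̄(1−p̄)) = 10.7500 + 3 × √(10.7500×0.89250) = 10.7500 + 3 × 3.0975 = 20.0424

20.04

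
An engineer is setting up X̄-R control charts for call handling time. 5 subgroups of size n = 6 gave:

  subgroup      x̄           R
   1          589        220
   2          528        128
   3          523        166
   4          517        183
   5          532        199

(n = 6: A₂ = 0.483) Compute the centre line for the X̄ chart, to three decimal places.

X̄̄ = (589 + 528 + 523 + 517 + 532) / 5 = 2689.0000 / 5 = 537.8000
CL = X̄̄ = 537.8000

537.800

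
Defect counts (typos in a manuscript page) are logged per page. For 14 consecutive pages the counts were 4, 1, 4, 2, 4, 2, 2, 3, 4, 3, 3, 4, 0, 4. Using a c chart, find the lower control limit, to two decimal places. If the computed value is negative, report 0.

0.00

c̄ = (4 + 1 + 4 + 2 + 4 + 2 + 2 + 3 + 4 + 3 + 3 + 4 + 0 + 4) / 14 = 40 / 14 = 2.8571
LCL = c̄ − 3√c̄ = 2.8571 − 3 × 1.6903 = -2.2138 → 0 (cannot be negative)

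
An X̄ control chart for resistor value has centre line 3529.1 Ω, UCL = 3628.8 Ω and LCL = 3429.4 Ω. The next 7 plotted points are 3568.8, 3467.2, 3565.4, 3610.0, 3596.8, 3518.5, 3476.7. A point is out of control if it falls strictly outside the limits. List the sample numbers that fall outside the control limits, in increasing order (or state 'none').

none

All 7 points lie within [3429.4, 3628.8].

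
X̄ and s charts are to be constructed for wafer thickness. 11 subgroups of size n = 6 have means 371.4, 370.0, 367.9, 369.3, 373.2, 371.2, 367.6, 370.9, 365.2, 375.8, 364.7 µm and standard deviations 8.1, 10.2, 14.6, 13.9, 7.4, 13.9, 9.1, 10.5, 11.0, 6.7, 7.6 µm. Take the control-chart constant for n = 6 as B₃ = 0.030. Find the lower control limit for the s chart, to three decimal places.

0.308

s̄ = (8.1 + 10.2 + 14.6 + 13.9 + 7.4 + 13.9 + 9.1 + 10.5 + 11.0 + 6.7 + 7.6) / 11 = 10.2727
LCL_s = B₃·s̄ = 0.030 × 10.2727 = 0.3082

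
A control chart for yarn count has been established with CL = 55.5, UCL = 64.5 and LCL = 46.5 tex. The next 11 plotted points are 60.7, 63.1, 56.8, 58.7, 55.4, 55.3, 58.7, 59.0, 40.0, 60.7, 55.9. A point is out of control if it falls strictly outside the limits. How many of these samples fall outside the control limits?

Compare each point to [46.5, 64.5]: sample 9 = 40.0 < LCL.

1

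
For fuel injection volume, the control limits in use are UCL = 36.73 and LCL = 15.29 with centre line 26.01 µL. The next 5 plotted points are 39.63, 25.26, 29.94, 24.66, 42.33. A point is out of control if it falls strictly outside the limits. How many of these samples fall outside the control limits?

2

Compare each point to [15.29, 36.73]: sample 1 = 39.63 > UCL; sample 5 = 42.33 > UCL.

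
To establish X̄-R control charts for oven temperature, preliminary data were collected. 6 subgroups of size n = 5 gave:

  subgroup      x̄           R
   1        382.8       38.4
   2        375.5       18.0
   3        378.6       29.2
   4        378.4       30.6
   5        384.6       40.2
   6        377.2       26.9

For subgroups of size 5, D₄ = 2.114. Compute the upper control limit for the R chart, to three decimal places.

64.583

R̄ = (38.4 + 18.0 + 29.2 + 30.6 + 40.2 + 26.9) / 6 = 183.3000 / 6 = 30.5500
UCL_R = D₄·R̄ = 2.114 × 30.5500 = 64.5827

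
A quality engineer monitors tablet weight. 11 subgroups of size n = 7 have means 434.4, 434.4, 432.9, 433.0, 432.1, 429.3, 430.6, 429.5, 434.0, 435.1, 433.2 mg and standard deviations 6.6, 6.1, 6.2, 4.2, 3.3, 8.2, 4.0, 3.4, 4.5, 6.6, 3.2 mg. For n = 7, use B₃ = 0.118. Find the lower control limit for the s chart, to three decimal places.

0.604

s̄ = (6.6 + 6.1 + 6.2 + 4.2 + 3.3 + 8.2 + 4.0 + 3.4 + 4.5 + 6.6 + 3.2) / 11 = 5.1182
LCL_s = B₃·s̄ = 0.118 × 5.1182 = 0.6039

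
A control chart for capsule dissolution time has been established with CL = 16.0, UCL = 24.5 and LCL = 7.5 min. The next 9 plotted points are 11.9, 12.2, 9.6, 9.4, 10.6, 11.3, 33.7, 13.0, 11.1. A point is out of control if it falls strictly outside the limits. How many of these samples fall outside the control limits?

Compare each point to [7.5, 24.5]: sample 7 = 33.7 > UCL.

1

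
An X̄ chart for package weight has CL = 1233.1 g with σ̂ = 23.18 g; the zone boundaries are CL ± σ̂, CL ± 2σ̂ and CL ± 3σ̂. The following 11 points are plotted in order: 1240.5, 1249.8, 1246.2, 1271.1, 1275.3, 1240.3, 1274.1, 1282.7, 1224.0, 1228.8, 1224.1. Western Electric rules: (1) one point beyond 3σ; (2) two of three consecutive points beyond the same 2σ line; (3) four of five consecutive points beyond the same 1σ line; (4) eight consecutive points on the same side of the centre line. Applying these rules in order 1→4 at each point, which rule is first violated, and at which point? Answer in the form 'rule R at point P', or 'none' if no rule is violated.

Zone of each point (C = within 1σ̂, B = 1σ̂–2σ̂, A = 2σ̂–3σ̂, * = beyond 3σ̂; sign = side of CL): 1:+C, 2:+C, 3:+C, 4:+B, 5:+B, 6:+C, 7:+B, 8:+A, 9:-C, 10:-C, 11:-C
Rule 3 (four of five consecutive points beyond the same 1σ limit) is satisfied at point 8.

rule 3 at point 8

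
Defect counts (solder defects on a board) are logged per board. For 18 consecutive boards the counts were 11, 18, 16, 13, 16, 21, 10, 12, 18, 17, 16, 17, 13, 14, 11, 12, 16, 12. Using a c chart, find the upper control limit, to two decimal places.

26.08

c̄ = (11 + 18 + 16 + 13 + 16 + 21 + 10 + 12 + 18 + 17 + 16 + 17 + 13 + 14 + 11 + 12 + 16 + 12) / 18 = 263 / 18 = 14.6111
UCL = c̄ + 3√c̄ = 14.6111 + 3 × √14.6111 = 14.6111 + 3 × 3.8224 = 26.0785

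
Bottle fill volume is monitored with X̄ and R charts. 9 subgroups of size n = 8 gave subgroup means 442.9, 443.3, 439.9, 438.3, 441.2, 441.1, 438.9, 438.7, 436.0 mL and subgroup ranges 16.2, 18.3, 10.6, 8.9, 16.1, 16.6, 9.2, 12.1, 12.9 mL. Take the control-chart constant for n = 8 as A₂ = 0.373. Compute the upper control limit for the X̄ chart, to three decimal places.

X̄̄ = (442.9 + 443.3 + 439.9 + 438.3 + 441.2 + 441.1 + 438.9 + 438.7 + 436.0) / 9 = 3960.3000 / 9 = 440.0333
R̄ = (16.2 + 18.3 + 10.6 + 8.9 + 16.1 + 16.6 + 9.2 + 12.1 + 12.9) / 9 = 120.9000 / 9 = 13.4333
UCL = X̄̄ + A₂·R̄ = 440.0333 + 0.373 × 13.4333 = 445.0440

445.044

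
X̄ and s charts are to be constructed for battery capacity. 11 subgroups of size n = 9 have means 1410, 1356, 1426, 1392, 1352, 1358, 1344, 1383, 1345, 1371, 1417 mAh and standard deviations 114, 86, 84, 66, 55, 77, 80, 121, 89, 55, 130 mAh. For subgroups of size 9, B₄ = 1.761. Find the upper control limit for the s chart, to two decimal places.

s̄ = (114 + 86 + 84 + 66 + 55 + 77 + 80 + 121 + 89 + 55 + 130) / 11 = 87.0000
UCL_s = B₄·s̄ = 1.761 × 87.0000 = 153.2070

153.21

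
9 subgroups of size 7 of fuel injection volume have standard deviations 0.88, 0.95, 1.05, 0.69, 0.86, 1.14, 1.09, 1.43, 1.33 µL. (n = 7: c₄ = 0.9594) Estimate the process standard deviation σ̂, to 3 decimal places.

s̄ = (0.88 + 0.95 + 1.05 + 0.69 + 0.86 + 1.14 + 1.09 + 1.43 + 1.33) / 9 = 1.0467
σ̂ = s̄ / c₄ = 1.0467 / 0.9594 = 1.0910

1.091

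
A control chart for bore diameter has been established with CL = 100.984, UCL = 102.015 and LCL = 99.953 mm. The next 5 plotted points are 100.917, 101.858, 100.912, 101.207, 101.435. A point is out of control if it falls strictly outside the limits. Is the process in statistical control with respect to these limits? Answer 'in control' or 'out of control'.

All 5 points lie within [99.953, 102.015].

in control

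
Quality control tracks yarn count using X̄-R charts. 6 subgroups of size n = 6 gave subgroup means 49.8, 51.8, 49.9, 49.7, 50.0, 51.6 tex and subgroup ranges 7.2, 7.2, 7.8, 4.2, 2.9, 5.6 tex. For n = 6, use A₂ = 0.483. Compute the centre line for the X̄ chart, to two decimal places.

50.47

X̄̄ = (49.8 + 51.8 + 49.9 + 49.7 + 50.0 + 51.6) / 6 = 302.8000 / 6 = 50.4667
CL = X̄̄ = 50.4667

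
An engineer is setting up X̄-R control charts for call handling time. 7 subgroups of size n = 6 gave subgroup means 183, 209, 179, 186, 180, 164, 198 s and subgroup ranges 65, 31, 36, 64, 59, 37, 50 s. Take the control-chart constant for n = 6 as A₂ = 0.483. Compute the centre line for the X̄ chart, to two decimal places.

185.57

X̄̄ = (183 + 209 + 179 + 186 + 180 + 164 + 198) / 7 = 1299.0000 / 7 = 185.5714
CL = X̄̄ = 185.5714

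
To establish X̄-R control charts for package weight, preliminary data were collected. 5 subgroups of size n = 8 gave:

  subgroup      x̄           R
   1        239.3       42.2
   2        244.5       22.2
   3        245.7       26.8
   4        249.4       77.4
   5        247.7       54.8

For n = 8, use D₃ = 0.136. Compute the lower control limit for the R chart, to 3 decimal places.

R̄ = (42.2 + 22.2 + 26.8 + 77.4 + 54.8) / 5 = 223.4000 / 5 = 44.6800
LCL_R = D₃·R̄ = 0.136 × 44.6800 = 6.0765

6.076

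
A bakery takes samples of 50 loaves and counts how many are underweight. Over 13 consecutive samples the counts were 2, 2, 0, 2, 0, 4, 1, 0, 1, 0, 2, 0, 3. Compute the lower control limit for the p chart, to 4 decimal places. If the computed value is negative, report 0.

p̄ = Σdᵢ / (k·n) = 17 / (13 × 50) = 0.02615
LCL = p̄ − 3·√(p̄(1−p̄)/n) = 0.02615 − 3 × 0.02257 = -0.04156 → 0 (negative, so LCL = 0)

0.0000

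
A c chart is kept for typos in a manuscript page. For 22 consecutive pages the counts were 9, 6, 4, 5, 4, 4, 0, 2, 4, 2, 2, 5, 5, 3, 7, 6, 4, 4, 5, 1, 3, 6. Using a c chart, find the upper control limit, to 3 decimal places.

c̄ = (9 + 6 + 4 + 5 + 4 + 4 + 0 + 2 + 4 + 2 + 2 + 5 + 5 + 3 + 7 + 6 + 4 + 4 + 5 + 1 + 3 + 6) / 22 = 91 / 22 = 4.1364
UCL = c̄ + 3√c̄ = 4.1364 + 3 × √4.1364 = 4.1364 + 3 × 2.0338 = 10.2378

10.238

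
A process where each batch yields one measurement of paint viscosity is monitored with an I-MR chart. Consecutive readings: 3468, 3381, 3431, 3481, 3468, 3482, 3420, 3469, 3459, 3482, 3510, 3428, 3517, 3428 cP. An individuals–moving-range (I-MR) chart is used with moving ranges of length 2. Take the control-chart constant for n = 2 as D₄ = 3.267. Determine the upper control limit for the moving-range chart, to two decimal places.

162.34

Moving ranges: 87, 50, 50, 13, 14, 62, 49, 10, 23, 28, 82, 89, 89; M̄R̄ = 646.0000 / 13 = 49.6923
UCL_MR = D₄·M̄R̄ = 3.267 × 49.6923 = 162.3448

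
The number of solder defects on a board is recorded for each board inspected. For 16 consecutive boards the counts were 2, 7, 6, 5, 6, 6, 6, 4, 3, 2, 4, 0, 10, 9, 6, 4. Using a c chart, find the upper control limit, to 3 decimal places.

c̄ = (2 + 7 + 6 + 5 + 6 + 6 + 6 + 4 + 3 + 2 + 4 + 0 + 10 + 9 + 6 + 4) / 16 = 80 / 16 = 5.0000
UCL = c̄ + 3√c̄ = 5.0000 + 3 × √5.0000 = 5.0000 + 3 × 2.2361 = 11.7082

11.708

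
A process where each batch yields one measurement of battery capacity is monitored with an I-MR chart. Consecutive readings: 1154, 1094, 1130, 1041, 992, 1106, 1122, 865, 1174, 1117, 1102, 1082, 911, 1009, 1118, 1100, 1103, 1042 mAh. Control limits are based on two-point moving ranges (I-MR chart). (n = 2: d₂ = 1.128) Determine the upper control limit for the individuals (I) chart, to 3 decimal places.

1301.963

X̄ = (1154 + 1094 + 1130 + 1041 + 992 + 1106 + 1122 + 865 + 1174 + 1117 + 1102 + 1082 + 911 + 1009 + 1118 + 1100 + 1103 + 1042) / 18 = 1070.1111
Moving ranges: 60, 36, 89, 49, 114, 16, 257, 309, 57, 15, 20, 171, 98, 109, 18, 3, 61; M̄R̄ = 1482.0000 / 17 = 87.1765
UCL = X̄ + 3·M̄R̄/d₂ = 1070.1111 + 3 × 87.1765 / 1.128 = 1301.9634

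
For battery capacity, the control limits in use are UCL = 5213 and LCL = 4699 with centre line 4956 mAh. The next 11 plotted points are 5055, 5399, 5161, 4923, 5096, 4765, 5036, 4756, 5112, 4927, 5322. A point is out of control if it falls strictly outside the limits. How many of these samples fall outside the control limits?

2

Compare each point to [4699, 5213]: sample 2 = 5399 > UCL; sample 11 = 5322 > UCL.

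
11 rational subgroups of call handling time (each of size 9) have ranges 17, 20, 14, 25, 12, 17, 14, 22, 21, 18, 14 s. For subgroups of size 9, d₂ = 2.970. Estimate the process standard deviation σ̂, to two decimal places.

R̄ = (17 + 20 + 14 + 25 + 12 + 17 + 14 + 22 + 21 + 18 + 14) / 11 = 17.6364
σ̂ = R̄ / d₂ = 17.6364 / 2.970 = 5.9382

5.94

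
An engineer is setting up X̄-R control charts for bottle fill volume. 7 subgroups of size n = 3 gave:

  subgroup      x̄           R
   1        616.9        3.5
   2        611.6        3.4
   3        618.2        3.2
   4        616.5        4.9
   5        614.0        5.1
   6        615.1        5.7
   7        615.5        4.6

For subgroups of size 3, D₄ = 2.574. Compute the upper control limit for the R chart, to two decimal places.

R̄ = (3.5 + 3.4 + 3.2 + 4.9 + 5.1 + 5.7 + 4.6) / 7 = 30.4000 / 7 = 4.3429
UCL_R = D₄·R̄ = 2.574 × 4.3429 = 11.1785

11.18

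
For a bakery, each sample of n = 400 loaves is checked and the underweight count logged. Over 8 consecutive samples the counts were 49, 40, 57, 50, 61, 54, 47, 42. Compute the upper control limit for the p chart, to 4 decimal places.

p̄ = Σdᵢ / (k·n) = 400 / (8 × 400) = 0.12500
UCL = p̄ + 3·√(p̄(1−p̄)/n) = 0.12500 + 3 × √(0.12500×0.87500/400) = 0.12500 + 3 × 0.01654 = 0.17461

0.1746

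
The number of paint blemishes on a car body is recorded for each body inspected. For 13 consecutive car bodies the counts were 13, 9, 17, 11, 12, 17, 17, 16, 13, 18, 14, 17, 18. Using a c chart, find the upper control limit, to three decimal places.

c̄ = (13 + 9 + 17 + 11 + 12 + 17 + 17 + 16 + 13 + 18 + 14 + 17 + 18) / 13 = 192 / 13 = 14.7692
UCL = c̄ + 3√c̄ = 14.7692 + 3 × √14.7692 = 14.7692 + 3 × 3.8431 = 26.2985

26.298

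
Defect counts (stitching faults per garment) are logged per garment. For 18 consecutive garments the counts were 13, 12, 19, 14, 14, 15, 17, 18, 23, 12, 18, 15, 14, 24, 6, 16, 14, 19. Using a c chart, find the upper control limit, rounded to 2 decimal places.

c̄ = (13 + 12 + 19 + 14 + 14 + 15 + 17 + 18 + 23 + 12 + 18 + 15 + 14 + 24 + 6 + 16 + 14 + 19) / 18 = 283 / 18 = 15.7222
UCL = c̄ + 3√c̄ = 15.7222 + 3 × √15.7222 = 15.7222 + 3 × 3.9651 = 27.6176

27.62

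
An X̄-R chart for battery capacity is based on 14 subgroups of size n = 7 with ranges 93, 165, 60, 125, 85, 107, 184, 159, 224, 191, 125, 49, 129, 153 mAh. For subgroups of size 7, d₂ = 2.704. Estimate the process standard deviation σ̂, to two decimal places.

48.84

R̄ = (93 + 165 + 60 + 125 + 85 + 107 + 184 + 159 + 224 + 191 + 125 + 49 + 129 + 153) / 14 = 132.0714
σ̂ = R̄ / d₂ = 132.0714 / 2.704 = 48.8430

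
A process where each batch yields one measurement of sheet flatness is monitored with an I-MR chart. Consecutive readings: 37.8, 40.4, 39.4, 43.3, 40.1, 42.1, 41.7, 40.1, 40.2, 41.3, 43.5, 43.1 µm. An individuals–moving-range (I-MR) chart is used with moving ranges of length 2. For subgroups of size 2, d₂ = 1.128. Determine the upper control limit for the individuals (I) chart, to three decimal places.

X̄ = (37.8 + 40.4 + 39.4 + 43.3 + 40.1 + 42.1 + 41.7 + 40.1 + 40.2 + 41.3 + 43.5 + 43.1) / 12 = 41.0833
Moving ranges: 2.6, 1.0, 3.9, 3.2, 2.0, 0.4, 1.6, 0.1, 1.1, 2.2, 0.4; M̄R̄ = 18.5000 / 11 = 1.6818
UCL = X̄ + 3·M̄R̄/d₂ = 41.0833 + 3 × 1.6818 / 1.128 = 45.5563

45.556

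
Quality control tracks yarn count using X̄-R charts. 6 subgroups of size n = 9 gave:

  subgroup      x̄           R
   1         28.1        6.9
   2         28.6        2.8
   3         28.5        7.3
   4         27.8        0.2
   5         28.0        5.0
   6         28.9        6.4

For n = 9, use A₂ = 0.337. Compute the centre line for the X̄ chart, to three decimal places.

28.317

X̄̄ = (28.1 + 28.6 + 28.5 + 27.8 + 28.0 + 28.9) / 6 = 169.9000 / 6 = 28.3167
CL = X̄̄ = 28.3167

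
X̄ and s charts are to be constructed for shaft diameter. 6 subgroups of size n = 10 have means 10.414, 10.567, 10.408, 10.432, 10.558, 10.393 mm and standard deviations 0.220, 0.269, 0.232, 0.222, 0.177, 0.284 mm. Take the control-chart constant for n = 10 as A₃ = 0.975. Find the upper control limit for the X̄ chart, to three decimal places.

X̄̄ = (10.414 + 10.567 + 10.408 + 10.432 + 10.558 + 10.393) / 6 = 10.4620
s̄ = (0.220 + 0.269 + 0.232 + 0.222 + 0.177 + 0.284) / 6 = 0.2340
UCL = X̄̄ + A₃·s̄ = 10.4620 + 0.975 × 0.2340 = 10.6901

10.690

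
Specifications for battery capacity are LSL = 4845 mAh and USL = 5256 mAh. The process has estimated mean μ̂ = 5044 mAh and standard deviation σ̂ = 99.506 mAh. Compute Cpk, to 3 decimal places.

0.667

Cpu = (USL − μ̂) / (3σ̂) = (5256 − 5044) / (3 × 99.506) = 0.7102; Cpl = (μ̂ − LSL) / (3σ̂) = (5044 − 4845) / (3 × 99.506) = 0.6666; Cpk = min(Cpu, Cpl) = 0.6666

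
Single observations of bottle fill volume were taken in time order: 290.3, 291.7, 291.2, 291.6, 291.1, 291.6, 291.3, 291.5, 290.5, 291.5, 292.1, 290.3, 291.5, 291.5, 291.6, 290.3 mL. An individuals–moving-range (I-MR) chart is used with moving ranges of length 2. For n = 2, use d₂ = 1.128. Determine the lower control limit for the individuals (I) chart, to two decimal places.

289.31

X̄ = (290.3 + 291.7 + 291.2 + 291.6 + 291.1 + 291.6 + 291.3 + 291.5 + 290.5 + 291.5 + 292.1 + 290.3 + 291.5 + 291.5 + 291.6 + 290.3) / 16 = 291.2250
Moving ranges: 1.4, 0.5, 0.4, 0.5, 0.5, 0.3, 0.2, 1.0, 1.0, 0.6, 1.8, 1.2, 0.0, 0.1, 1.3; M̄R̄ = 10.8000 / 15 = 0.7200
LCL = X̄ − 3·M̄R̄/d₂ = 291.2250 − 3 × 0.7200 / 1.128 = 289.3101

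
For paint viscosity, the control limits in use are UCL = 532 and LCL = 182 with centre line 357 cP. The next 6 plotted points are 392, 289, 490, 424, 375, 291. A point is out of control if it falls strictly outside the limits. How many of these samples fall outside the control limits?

All 6 points lie within [182, 532].

0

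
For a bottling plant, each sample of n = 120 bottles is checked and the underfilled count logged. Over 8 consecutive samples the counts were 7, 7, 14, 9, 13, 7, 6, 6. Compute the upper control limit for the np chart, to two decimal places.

p̄ = Σdᵢ / (k·n) = 69 / (8 × 120) = 0.07187
UCL = np̄ + 3·√(np̄(1−p̄)) = 8.6250 + 3 × √(8.6250×0.92812) = 8.6250 + 3 × 2.8293 = 17.1130

17.11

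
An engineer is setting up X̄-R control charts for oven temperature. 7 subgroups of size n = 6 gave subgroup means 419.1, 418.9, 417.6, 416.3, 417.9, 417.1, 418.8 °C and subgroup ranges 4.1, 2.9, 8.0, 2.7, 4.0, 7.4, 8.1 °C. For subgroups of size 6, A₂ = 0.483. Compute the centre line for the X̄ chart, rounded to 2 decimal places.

417.96

X̄̄ = (419.1 + 418.9 + 417.6 + 416.3 + 417.9 + 417.1 + 418.8) / 7 = 2925.7000 / 7 = 417.9571
CL = X̄̄ = 417.9571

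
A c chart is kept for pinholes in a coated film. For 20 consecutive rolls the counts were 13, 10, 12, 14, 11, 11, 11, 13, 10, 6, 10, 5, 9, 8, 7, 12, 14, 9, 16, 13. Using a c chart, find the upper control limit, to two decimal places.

20.51

c̄ = (13 + 10 + 12 + 14 + 11 + 11 + 11 + 13 + 10 + 6 + 10 + 5 + 9 + 8 + 7 + 12 + 14 + 9 + 16 + 13) / 20 = 214 / 20 = 10.7000
UCL = c̄ + 3√c̄ = 10.7000 + 3 × √10.7000 = 10.7000 + 3 × 3.2711 = 20.5133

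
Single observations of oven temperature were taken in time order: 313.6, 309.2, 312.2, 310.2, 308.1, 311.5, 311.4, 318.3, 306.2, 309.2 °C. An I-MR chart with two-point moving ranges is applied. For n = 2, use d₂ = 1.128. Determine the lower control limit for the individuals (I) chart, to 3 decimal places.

300.056

X̄ = (313.6 + 309.2 + 312.2 + 310.2 + 308.1 + 311.5 + 311.4 + 318.3 + 306.2 + 309.2) / 10 = 310.9900
Moving ranges: 4.4, 3.0, 2.0, 2.1, 3.4, 0.1, 6.9, 12.1, 3.0; M̄R̄ = 37.0000 / 9 = 4.1111
LCL = X̄ − 3·M̄R̄/d₂ = 310.9900 − 3 × 4.1111 / 1.128 = 300.0562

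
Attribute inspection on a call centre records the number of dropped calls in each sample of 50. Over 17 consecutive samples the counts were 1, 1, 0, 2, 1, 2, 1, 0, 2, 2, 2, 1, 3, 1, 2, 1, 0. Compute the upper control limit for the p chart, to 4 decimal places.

0.0932

p̄ = Σdᵢ / (k·n) = 22 / (17 × 50) = 0.02588
UCL = p̄ + 3·√(p̄(1−p̄)/n) = 0.02588 + 3 × √(0.02588×0.97412/50) = 0.02588 + 3 × 0.02246 = 0.09325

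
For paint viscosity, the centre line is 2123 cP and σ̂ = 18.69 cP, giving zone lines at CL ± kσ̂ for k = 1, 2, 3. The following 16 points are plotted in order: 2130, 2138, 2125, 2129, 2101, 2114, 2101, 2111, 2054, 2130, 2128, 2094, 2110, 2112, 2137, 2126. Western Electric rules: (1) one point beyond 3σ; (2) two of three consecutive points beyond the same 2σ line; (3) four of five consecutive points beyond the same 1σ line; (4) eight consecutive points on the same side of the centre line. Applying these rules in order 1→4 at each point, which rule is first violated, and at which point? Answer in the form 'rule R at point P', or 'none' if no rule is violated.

Zone of each point (C = within 1σ̂, B = 1σ̂–2σ̂, A = 2σ̂–3σ̂, * = beyond 3σ̂; sign = side of CL): 1:+C, 2:+C, 3:+C, 4:+C, 5:-B, 6:-C, 7:-B, 8:-C, 9:-*, 10:+C, 11:+C, 12:-B, 13:-C, 14:-C, 15:+C, 16:+C
Rule 1 (one point beyond the 3σ limits) is satisfied at point 9.

rule 1 at point 9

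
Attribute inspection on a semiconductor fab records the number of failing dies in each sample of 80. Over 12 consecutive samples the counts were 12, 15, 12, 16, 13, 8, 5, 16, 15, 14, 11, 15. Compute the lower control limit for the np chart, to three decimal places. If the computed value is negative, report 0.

p̄ = Σdᵢ / (k·n) = 152 / (12 × 80) = 0.15833
LCL = np̄ − 3·√(np̄(1−p̄)) = 12.6667 − 3 × 3.2651 = 2.8713

2.871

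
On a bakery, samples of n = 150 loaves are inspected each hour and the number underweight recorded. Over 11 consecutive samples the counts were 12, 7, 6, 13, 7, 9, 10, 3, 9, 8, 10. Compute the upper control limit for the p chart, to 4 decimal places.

p̄ = Σdᵢ / (k·n) = 94 / (11 × 150) = 0.05697
UCL = p̄ + 3·√(p̄(1−p̄)/n) = 0.05697 + 3 × √(0.05697×0.94303/150) = 0.05697 + 3 × 0.01893 = 0.11375

0.1137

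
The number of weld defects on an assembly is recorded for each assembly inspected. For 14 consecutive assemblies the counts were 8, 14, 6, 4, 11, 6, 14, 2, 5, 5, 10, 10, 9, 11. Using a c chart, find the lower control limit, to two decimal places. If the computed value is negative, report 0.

c̄ = (8 + 14 + 6 + 4 + 11 + 6 + 14 + 2 + 5 + 5 + 10 + 10 + 9 + 11) / 14 = 115 / 14 = 8.2143
LCL = c̄ − 3√c̄ = 8.2143 − 3 × 2.8661 = -0.3839 → 0 (cannot be negative)

0.00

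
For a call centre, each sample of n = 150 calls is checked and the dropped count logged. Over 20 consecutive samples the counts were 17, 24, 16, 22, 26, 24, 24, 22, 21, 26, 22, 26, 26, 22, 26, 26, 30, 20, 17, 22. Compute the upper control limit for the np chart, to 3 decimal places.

36.177

p̄ = Σdᵢ / (k·n) = 459 / (20 × 150) = 0.15300
UCL = np̄ + 3·√(np̄(1−p̄)) = 22.9500 + 3 × √(22.9500×0.84700) = 22.9500 + 3 × 4.4089 = 36.1768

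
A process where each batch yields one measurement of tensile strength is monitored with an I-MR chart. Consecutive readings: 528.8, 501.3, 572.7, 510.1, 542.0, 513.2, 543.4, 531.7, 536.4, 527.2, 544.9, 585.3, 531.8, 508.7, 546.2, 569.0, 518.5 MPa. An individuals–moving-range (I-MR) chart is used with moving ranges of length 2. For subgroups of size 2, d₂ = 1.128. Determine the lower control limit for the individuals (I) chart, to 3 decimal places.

448.935

X̄ = (528.8 + 501.3 + 572.7 + 510.1 + 542.0 + 513.2 + 543.4 + 531.7 + 536.4 + 527.2 + 544.9 + 585.3 + 531.8 + 508.7 + 546.2 + 569.0 + 518.5) / 17 = 535.9529
Moving ranges: 27.5, 71.4, 62.6, 31.9, 28.8, 30.2, 11.7, 4.7, 9.2, 17.7, 40.4, 53.5, 23.1, 37.5, 22.8, 50.5; M̄R̄ = 523.5000 / 16 = 32.7188
LCL = X̄ − 3·M̄R̄/d₂ = 535.9529 − 3 × 32.7188 / 1.128 = 448.9350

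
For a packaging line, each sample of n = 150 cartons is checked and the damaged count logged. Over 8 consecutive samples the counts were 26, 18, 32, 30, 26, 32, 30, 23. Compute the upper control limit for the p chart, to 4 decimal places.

0.2751

p̄ = Σdᵢ / (k·n) = 217 / (8 × 150) = 0.18083
UCL = p̄ + 3·√(p̄(1−p̄)/n) = 0.18083 + 3 × √(0.18083×0.81917/150) = 0.18083 + 3 × 0.03143 = 0.27511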